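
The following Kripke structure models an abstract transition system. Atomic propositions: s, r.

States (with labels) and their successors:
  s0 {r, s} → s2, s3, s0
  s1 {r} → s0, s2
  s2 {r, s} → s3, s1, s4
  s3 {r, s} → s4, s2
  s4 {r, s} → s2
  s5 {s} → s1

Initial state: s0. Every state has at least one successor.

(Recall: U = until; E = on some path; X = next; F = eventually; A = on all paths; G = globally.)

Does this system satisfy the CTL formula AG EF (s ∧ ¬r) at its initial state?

Does not hold

States satisfying EF (s ∧ ¬r): {s5}.
States satisfying AG EF (s ∧ ¬r): ∅.
s0 is reachable from s0 and violates EF (s ∧ ¬r), so AG fails at s0.
s0 ∉ Sat(AG EF (s ∧ ¬r)).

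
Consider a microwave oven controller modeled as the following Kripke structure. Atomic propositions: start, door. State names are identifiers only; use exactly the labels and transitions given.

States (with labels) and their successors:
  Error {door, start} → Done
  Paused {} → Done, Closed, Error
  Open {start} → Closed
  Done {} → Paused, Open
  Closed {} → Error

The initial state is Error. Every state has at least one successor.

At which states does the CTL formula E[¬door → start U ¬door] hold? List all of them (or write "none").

States satisfying ¬door → start: {Error, Open}.
States satisfying ¬door: {Paused, Open, Done, Closed}.
States satisfying E[¬door → start U ¬door]: {Error, Paused, Open, Done, Closed}.

{Error, Paused, Open, Done, Closed}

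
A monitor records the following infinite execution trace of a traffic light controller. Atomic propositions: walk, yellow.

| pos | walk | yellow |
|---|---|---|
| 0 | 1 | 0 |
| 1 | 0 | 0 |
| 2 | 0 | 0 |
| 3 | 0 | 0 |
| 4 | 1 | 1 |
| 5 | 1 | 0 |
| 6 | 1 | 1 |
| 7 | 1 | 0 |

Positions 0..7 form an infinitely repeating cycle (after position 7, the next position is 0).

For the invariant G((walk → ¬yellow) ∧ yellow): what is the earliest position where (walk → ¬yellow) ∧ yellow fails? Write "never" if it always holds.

0

At position 0 the labels are {walk}, so (walk → ¬yellow) ∧ yellow is false there. This is the first violation.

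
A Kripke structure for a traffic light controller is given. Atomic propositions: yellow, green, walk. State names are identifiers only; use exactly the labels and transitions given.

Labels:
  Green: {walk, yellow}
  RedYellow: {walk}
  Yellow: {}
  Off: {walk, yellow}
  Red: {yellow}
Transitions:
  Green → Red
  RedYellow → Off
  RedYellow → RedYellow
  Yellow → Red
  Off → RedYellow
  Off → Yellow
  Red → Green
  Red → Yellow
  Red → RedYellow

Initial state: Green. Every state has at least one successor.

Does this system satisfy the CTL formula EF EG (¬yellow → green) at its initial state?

Holds

States satisfying EG (¬yellow → green): {Green, Red}.
States satisfying EF EG (¬yellow → green): {Green, RedYellow, Yellow, Off, Red}.
Some path from Green reaches a state where EG (¬yellow → green) holds.
Green ∈ Sat(EF EG (¬yellow → green)).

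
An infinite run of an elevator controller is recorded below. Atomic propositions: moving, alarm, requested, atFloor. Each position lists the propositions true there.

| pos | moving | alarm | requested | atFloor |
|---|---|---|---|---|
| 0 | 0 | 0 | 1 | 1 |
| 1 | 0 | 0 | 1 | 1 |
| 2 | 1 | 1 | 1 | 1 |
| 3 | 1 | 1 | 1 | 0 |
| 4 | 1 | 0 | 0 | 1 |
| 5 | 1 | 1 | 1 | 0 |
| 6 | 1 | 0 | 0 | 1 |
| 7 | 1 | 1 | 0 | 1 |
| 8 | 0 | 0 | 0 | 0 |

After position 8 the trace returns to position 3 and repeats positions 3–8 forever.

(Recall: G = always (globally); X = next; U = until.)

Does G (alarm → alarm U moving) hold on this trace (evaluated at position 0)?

Yes

alarm → alarm U moving holds at every position 0..8, and those are all positions ever visited, so G (alarm → alarm U moving) holds.
Positions where alarm holds: 2, 3, 5, 7.
Check alarm U moving at each: 2→ok, 3→ok, 5→ok, 7→ok.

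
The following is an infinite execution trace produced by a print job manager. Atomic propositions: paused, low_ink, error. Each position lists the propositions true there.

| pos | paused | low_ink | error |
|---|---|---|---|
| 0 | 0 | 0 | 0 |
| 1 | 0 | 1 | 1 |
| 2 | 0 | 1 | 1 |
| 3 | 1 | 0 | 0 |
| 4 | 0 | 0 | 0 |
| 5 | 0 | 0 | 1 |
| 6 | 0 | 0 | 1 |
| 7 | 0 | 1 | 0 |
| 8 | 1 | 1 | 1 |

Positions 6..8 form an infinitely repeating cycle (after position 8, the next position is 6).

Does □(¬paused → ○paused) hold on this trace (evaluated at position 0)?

No

¬paused → ○paused must hold at every position from 0 onward. It fails at position 0, so □(¬paused → ○paused) is false.
Positions where ¬paused holds: 0, 1, 2, 4, 5, 6, 7.
Check ○paused at each: 0→fails, 1→fails, 2→ok, 4→fails, 5→fails, 6→fails, 7→ok.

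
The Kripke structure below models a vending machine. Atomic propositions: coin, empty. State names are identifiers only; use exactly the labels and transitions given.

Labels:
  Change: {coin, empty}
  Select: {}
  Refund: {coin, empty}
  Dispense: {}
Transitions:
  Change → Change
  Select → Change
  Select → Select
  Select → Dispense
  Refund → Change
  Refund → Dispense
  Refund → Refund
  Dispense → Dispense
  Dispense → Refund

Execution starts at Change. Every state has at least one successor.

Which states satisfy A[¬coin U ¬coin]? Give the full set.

{Select, Dispense}

States satisfying ¬coin: {Select, Dispense}.
States satisfying A[¬coin U ¬coin]: {Select, Dispense}.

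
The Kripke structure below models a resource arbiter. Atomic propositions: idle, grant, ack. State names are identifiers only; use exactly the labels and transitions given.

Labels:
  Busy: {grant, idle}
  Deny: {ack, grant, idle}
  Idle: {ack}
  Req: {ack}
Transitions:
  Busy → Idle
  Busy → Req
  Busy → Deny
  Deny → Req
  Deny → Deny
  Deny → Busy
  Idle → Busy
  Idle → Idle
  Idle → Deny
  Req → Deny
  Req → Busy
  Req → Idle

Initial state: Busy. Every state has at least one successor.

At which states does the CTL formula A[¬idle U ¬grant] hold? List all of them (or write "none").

States satisfying ¬idle: {Idle, Req}.
States satisfying ¬grant: {Idle, Req}.
States satisfying A[¬idle U ¬grant]: {Idle, Req}.

{Idle, Req}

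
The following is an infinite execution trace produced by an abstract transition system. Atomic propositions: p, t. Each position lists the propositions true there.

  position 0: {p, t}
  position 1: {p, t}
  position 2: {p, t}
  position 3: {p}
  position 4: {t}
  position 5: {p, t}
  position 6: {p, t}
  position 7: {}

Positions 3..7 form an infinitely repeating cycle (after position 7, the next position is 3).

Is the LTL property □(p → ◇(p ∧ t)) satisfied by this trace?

Satisfied

p → ◇(p ∧ t) holds at every position 0..7, and those are all positions ever visited, so □(p → ◇(p ∧ t)) holds.
Positions where p holds: 0, 1, 2, 3, 5, 6.
Check ◇(p ∧ t) at each: 0→ok, 1→ok, 2→ok, 3→ok, 5→ok, 6→ok.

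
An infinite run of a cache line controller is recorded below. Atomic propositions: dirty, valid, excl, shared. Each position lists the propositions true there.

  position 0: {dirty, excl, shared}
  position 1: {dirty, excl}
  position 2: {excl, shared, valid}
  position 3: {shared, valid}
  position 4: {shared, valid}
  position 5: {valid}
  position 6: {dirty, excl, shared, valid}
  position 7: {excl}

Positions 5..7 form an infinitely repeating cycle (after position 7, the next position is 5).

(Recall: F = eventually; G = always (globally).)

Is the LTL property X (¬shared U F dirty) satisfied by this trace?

The position after 0 is 1; ¬shared U F dirty is true there.

Satisfied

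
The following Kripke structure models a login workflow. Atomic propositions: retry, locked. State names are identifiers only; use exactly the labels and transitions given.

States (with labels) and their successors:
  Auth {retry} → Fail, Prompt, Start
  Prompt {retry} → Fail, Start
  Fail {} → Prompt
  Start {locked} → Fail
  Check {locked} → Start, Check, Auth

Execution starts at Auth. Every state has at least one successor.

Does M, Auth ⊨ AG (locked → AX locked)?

Does not hold

States satisfying locked → AX locked: {Auth, Prompt, Fail}.
States satisfying AG (locked → AX locked): ∅.
Start is reachable from Auth and violates locked → AX locked, so AG fails at Auth.
Auth ∉ Sat(AG (locked → AX locked)).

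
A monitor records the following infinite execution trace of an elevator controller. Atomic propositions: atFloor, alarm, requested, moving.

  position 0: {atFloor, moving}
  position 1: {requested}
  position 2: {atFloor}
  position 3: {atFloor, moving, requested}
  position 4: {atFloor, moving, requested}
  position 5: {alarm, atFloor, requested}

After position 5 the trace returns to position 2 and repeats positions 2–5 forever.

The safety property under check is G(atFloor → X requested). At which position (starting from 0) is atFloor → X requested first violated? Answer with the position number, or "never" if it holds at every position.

Check atFloor → X requested at each position in order: 0 ✓, 1 ✓, 2 ✓, 3 ✓, 4 ✓.
At position 5 the labels are {alarm, atFloor, requested} and the next position 2 has {atFloor}, so atFloor → X requested is false there. This is the first violation.

5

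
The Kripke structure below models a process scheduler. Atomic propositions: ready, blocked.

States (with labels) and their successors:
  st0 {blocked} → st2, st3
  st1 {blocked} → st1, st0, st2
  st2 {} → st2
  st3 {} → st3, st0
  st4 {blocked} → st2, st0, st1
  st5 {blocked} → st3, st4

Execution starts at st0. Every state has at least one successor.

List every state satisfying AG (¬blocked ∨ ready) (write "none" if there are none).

{st2}

States satisfying ¬blocked ∨ ready: {st2, st3}.
States satisfying AG (¬blocked ∨ ready): {st2}.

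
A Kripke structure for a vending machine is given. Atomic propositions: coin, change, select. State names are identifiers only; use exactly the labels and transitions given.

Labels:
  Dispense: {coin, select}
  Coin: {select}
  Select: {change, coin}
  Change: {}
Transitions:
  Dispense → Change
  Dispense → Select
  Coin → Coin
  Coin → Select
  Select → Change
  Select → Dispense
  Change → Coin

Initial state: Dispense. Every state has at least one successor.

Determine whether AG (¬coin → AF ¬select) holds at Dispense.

States satisfying ¬coin → AF ¬select: {Dispense, Select, Change}.
States satisfying AG (¬coin → AF ¬select): ∅.
Coin is reachable from Dispense and violates ¬coin → AF ¬select, so AG fails at Dispense.
Dispense ∉ Sat(AG (¬coin → AF ¬select)).

Violated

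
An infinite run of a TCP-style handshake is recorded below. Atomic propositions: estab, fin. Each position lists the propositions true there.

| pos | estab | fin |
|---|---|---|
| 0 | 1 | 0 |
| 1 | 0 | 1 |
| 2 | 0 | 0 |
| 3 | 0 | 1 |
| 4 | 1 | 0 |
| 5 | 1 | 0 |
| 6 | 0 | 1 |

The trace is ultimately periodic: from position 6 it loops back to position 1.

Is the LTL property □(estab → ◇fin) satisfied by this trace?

Satisfied

estab → ◇fin holds at every position 0..6, and those are all positions ever visited, so □(estab → ◇fin) holds.
Positions where estab holds: 0, 4, 5.
Check ◇fin at each: 0→ok, 4→ok, 5→ok.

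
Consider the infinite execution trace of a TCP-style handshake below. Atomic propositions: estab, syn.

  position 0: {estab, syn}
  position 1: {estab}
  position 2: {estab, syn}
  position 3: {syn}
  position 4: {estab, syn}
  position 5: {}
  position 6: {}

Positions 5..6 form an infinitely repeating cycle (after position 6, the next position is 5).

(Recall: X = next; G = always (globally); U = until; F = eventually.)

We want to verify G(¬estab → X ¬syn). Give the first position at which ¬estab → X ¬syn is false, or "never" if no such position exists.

Check ¬estab → X ¬syn at each position in order: 0 ✓, 1 ✓, 2 ✓.
At position 3 the labels are {syn} and the next position 4 has {estab, syn}, so ¬estab → X ¬syn is false there. This is the first violation.

3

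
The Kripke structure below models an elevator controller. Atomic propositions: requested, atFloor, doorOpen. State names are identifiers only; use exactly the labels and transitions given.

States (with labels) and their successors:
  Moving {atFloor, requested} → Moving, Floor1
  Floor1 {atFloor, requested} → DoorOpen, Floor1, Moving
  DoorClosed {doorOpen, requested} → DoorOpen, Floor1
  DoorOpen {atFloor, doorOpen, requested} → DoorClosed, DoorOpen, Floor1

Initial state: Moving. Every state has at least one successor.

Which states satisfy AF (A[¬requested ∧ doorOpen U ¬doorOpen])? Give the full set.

States satisfying A[¬requested ∧ doorOpen U ¬doorOpen]: {Moving, Floor1}.
States satisfying AF (A[¬requested ∧ doorOpen U ¬doorOpen]): {Moving, Floor1}.

{Moving, Floor1}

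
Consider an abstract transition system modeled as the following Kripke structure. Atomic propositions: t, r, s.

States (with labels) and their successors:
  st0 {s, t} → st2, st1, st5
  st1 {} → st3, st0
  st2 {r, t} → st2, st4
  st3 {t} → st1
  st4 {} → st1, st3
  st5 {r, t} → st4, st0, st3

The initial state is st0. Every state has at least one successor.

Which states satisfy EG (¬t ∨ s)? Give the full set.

States satisfying ¬t ∨ s: {st0, st1, st4}.
States satisfying EG (¬t ∨ s): {st0, st1, st4}.

{st0, st1, st4}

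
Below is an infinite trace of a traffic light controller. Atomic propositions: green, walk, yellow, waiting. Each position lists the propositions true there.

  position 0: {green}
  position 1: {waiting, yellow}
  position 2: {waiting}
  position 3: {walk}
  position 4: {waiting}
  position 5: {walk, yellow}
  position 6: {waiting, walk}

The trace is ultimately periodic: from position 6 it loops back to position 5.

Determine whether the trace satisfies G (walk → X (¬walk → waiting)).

walk → X (¬walk → waiting) holds at every position 0..6, and those are all positions ever visited, so G (walk → X (¬walk → waiting)) holds.
Positions where walk holds: 3, 5, 6.
Check X (¬walk → waiting) at each: 3→ok, 5→ok, 6→ok.

Yes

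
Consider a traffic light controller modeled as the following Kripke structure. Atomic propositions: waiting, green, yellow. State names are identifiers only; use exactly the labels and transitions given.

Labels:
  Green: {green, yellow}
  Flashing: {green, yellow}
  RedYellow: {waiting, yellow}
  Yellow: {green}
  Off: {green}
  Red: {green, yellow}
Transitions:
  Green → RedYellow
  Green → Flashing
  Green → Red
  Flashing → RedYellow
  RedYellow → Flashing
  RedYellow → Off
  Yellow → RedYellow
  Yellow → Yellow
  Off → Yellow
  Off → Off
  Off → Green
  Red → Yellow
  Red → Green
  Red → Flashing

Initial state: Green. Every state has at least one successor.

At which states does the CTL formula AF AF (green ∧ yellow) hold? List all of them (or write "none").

States satisfying AF (green ∧ yellow): {Green, Flashing, Red}.
States satisfying AF AF (green ∧ yellow): {Green, Flashing, Red}.

{Green, Flashing, Red}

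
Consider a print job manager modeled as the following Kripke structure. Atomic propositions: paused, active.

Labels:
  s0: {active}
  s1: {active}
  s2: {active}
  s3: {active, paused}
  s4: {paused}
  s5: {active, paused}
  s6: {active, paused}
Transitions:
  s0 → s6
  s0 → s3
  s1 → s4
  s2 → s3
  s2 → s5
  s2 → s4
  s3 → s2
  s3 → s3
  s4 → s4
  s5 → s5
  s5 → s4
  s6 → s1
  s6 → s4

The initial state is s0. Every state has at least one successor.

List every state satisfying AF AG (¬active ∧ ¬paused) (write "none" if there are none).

States satisfying AG (¬active ∧ ¬paused): ∅.
States satisfying AF AG (¬active ∧ ¬paused): ∅.

none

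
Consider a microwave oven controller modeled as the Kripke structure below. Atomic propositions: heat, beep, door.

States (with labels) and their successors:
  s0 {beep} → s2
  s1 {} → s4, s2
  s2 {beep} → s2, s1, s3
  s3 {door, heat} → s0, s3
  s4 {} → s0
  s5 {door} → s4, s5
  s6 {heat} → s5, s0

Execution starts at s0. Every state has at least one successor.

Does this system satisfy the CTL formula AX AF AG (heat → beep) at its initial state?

States satisfying AF AG (heat → beep): ∅.
States satisfying AX AF AG (heat → beep): ∅.
s0 ∉ Sat(AX AF AG (heat → beep)).

Does not hold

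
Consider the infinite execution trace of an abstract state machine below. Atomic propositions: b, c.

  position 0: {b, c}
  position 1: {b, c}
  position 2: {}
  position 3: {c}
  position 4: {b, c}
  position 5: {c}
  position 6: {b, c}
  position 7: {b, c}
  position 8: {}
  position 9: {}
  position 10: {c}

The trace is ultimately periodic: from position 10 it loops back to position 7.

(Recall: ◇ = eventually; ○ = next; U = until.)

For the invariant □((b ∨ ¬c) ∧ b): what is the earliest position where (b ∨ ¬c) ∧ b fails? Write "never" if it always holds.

2

Check (b ∨ ¬c) ∧ b at each position in order: 0 ✓, 1 ✓.
At position 2 the labels are {}, so (b ∨ ¬c) ∧ b is false there. This is the first violation.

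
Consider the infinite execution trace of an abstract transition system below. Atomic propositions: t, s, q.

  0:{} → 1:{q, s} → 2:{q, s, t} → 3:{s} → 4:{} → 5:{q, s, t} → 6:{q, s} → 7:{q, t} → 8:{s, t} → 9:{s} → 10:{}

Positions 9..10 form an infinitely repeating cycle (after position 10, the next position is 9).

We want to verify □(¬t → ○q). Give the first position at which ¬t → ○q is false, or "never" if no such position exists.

3

Check ¬t → ○q at each position in order: 0 ✓, 1 ✓, 2 ✓.
At position 3 the labels are {s} and the next position 4 has {}, so ¬t → ○q is false there. This is the first violation.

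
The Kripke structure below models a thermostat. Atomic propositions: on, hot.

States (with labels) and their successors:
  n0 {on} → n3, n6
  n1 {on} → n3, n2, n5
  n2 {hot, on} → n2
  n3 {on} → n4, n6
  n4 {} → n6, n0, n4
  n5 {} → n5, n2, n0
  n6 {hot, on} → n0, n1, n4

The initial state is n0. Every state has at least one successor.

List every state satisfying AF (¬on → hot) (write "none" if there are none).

States satisfying ¬on → hot: {n0, n1, n2, n3, n6}.
States satisfying AF (¬on → hot): {n0, n1, n2, n3, n6}.

{n0, n1, n2, n3, n6}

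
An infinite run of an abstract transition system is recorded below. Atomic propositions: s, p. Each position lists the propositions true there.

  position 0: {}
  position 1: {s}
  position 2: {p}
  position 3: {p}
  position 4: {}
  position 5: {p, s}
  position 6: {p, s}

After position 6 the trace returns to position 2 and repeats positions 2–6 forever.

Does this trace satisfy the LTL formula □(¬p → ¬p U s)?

Holds

¬p → ¬p U s holds at every position 0..6, and those are all positions ever visited, so □(¬p → ¬p U s) holds.
Positions where ¬p holds: 0, 1, 4.
Check ¬p U s at each: 0→ok, 1→ok, 4→ok.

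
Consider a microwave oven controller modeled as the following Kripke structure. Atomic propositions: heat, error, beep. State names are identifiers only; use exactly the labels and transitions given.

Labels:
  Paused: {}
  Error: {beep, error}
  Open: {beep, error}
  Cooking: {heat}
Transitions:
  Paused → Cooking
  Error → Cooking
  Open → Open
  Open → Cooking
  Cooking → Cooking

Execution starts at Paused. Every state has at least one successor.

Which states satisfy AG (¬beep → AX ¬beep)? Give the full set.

{Paused, Error, Open, Cooking}

States satisfying ¬beep → AX ¬beep: {Paused, Error, Open, Cooking}.
States satisfying AG (¬beep → AX ¬beep): {Paused, Error, Open, Cooking}.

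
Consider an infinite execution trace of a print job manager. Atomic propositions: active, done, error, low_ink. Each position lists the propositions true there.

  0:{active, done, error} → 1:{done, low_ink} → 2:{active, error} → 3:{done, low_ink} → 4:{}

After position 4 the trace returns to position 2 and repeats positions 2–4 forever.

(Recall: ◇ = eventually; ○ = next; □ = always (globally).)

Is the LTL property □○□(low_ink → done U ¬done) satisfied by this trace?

○□(low_ink → done U ¬done) holds at every position 0..4, and those are all positions ever visited, so □○□(low_ink → done U ¬done) holds.

Holds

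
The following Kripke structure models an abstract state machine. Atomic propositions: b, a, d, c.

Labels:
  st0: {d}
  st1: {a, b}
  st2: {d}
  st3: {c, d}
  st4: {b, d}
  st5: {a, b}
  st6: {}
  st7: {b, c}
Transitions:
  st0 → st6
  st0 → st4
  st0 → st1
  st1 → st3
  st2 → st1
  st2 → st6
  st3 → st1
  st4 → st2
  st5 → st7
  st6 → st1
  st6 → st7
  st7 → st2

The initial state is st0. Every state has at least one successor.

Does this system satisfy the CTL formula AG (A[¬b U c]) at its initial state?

States satisfying A[¬b U c]: {st3, st7}.
States satisfying AG (A[¬b U c]): ∅.
st0 is reachable from st0 and violates A[¬b U c], so AG fails at st0.
st0 ∉ Sat(AG (A[¬b U c])).

Does not hold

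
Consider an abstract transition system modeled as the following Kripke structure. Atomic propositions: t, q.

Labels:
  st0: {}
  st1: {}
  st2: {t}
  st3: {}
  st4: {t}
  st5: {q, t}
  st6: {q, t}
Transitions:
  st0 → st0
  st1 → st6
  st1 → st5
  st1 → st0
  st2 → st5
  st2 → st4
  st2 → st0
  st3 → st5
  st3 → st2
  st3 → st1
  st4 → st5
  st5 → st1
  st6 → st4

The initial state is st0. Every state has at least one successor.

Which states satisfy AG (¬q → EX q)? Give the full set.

States satisfying ¬q → EX q: {st1, st2, st3, st4, st5, st6}.
States satisfying AG (¬q → EX q): ∅.

none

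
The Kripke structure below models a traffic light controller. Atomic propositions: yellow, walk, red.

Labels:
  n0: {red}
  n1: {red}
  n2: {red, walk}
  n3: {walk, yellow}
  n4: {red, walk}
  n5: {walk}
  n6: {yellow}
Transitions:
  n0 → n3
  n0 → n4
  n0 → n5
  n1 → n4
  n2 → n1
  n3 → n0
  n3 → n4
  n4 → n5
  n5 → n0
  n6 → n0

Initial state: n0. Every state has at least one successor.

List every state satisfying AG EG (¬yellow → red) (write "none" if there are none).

none

States satisfying EG (¬yellow → red): {n0, n3, n6}.
States satisfying AG EG (¬yellow → red): ∅.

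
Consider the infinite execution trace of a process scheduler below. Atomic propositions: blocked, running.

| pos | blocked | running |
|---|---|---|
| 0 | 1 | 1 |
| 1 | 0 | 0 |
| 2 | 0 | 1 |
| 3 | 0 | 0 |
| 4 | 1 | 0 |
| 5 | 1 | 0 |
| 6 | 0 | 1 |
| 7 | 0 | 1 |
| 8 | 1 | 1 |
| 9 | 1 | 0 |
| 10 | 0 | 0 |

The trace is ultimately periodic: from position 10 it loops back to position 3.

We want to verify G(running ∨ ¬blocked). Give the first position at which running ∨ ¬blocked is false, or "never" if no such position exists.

Check running ∨ ¬blocked at each position in order: 0 ✓, 1 ✓, 2 ✓, 3 ✓.
At position 4 the labels are {blocked}, so running ∨ ¬blocked is false there. This is the first violation.

4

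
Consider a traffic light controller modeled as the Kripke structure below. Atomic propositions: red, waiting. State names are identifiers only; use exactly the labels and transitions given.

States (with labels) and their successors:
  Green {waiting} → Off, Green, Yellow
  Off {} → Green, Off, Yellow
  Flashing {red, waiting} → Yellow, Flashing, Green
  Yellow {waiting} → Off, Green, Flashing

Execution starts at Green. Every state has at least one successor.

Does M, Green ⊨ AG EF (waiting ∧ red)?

Satisfied

States satisfying EF (waiting ∧ red): {Green, Off, Flashing, Yellow}.
States satisfying AG EF (waiting ∧ red): {Green, Off, Flashing, Yellow}.
Every state reachable from Green satisfies EF (waiting ∧ red).
Green ∈ Sat(AG EF (waiting ∧ red)).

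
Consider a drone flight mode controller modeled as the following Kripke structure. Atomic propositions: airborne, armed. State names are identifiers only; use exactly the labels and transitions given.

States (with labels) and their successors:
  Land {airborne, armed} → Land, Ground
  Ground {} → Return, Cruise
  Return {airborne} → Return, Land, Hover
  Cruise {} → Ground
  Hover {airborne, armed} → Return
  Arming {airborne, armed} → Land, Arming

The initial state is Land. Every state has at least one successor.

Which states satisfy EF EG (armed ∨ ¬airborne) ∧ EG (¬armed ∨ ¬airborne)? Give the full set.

{Ground, Return, Cruise}

States satisfying EG (armed ∨ ¬airborne): {Land, Ground, Cruise, Arming}.
States satisfying EF EG (armed ∨ ¬airborne): {Land, Ground, Return, Cruise, Hover, Arming}.
States satisfying ¬armed ∨ ¬airborne: {Ground, Return, Cruise}.
States satisfying EG (¬armed ∨ ¬airborne): {Ground, Return, Cruise}.
States satisfying EF EG (armed ∨ ¬airborne) ∧ EG (¬armed ∨ ¬airborne): {Ground, Return, Cruise}.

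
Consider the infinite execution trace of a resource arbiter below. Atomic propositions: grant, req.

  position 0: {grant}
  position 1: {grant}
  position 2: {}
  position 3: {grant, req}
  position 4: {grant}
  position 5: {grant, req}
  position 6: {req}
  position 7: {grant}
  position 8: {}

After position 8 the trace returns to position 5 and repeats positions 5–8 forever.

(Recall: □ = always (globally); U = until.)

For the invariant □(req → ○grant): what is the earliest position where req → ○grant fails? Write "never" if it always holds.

Check req → ○grant at each position in order: 0 ✓, 1 ✓, 2 ✓, 3 ✓, 4 ✓.
At position 5 the labels are {grant, req} and the next position 6 has {req}, so req → ○grant is false there. This is the first violation.

5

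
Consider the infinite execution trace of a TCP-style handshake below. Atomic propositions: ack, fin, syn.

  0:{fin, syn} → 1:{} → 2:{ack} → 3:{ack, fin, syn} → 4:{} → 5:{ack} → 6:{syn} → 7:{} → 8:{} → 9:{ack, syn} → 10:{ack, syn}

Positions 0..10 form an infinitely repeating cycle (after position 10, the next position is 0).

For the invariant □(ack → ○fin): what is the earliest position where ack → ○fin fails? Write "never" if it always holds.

Check ack → ○fin at each position in order: 0 ✓, 1 ✓, 2 ✓.
At position 3 the labels are {ack, fin, syn} and the next position 4 has {}, so ack → ○fin is false there. This is the first violation.

3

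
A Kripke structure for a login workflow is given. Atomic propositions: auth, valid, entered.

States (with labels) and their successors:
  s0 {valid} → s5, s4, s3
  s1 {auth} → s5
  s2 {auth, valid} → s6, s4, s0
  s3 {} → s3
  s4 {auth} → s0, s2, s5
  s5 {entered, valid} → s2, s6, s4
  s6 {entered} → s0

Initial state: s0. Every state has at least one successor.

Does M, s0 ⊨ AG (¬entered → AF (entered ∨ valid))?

States satisfying ¬entered → AF (entered ∨ valid): {s0, s1, s2, s4, s5, s6}.
States satisfying AG (¬entered → AF (entered ∨ valid)): ∅.
s3 is reachable from s0 and violates ¬entered → AF (entered ∨ valid), so AG fails at s0.
s0 ∉ Sat(AG (¬entered → AF (entered ∨ valid))).

Does not hold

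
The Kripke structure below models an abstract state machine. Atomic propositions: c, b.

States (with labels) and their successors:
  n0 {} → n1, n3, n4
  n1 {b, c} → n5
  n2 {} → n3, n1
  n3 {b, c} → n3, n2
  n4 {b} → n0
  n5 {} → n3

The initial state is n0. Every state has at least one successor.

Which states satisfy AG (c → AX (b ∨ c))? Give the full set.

none

States satisfying c → AX (b ∨ c): {n0, n2, n4, n5}.
States satisfying AG (c → AX (b ∨ c)): ∅.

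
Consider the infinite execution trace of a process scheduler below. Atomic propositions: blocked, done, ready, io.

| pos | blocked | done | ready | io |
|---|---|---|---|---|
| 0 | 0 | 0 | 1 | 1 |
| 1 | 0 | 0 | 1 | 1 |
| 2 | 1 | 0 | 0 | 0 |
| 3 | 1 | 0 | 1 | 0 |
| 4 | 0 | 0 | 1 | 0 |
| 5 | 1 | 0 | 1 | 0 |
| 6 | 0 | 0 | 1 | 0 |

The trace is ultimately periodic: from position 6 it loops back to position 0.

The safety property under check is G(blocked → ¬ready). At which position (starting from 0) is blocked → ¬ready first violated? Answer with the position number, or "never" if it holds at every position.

3

Check blocked → ¬ready at each position in order: 0 ✓, 1 ✓, 2 ✓.
At position 3 the labels are {blocked, ready}, so blocked → ¬ready is false there. This is the first violation.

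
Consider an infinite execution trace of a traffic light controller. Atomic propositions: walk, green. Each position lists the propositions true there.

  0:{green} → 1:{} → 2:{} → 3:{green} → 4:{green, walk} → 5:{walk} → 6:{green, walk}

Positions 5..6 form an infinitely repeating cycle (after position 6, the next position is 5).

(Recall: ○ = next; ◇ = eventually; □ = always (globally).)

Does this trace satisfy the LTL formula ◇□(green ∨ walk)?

□(green ∨ walk) holds at position 3, which is reachable from 0, so ◇□(green ∨ walk) holds.

Satisfied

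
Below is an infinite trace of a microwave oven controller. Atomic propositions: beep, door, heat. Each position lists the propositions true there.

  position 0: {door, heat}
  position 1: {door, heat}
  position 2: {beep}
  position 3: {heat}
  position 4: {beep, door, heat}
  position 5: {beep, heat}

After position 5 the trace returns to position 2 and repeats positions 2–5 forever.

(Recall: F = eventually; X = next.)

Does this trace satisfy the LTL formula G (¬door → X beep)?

Does not hold

¬door → X beep must hold at every position from 0 onward. It fails at position 2, so G (¬door → X beep) is false.
Positions where ¬door holds: 2, 3, 5.
Check X beep at each: 2→fails, 3→ok, 5→ok.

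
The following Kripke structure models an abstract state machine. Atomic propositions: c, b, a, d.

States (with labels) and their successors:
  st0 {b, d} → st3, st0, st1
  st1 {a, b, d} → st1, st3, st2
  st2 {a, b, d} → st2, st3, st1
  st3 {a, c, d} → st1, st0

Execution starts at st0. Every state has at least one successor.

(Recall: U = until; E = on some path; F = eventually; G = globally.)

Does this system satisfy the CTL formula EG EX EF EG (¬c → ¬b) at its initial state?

Violated

States satisfying EX EF EG (¬c → ¬b): ∅.
States satisfying EG EX EF EG (¬c → ¬b): ∅.
No suitable path/successor from st0 witnesses the formula.
st0 ∉ Sat(EG EX EF EG (¬c → ¬b)).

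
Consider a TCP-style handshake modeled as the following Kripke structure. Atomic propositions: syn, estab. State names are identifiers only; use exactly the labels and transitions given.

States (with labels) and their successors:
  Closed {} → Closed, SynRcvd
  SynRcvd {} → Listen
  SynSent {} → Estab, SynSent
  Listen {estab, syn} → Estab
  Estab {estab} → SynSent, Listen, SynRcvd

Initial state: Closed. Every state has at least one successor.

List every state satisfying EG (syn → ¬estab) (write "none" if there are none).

States satisfying syn → ¬estab: {Closed, SynRcvd, SynSent, Estab}.
States satisfying EG (syn → ¬estab): {Closed, SynSent, Estab}.

{Closed, SynSent, Estab}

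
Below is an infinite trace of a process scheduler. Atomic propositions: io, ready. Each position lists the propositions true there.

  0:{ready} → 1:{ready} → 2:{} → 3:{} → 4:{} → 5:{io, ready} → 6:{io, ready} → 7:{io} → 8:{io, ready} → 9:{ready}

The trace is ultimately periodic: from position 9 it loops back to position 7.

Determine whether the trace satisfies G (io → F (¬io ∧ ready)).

Satisfied

io → F (¬io ∧ ready) holds at every position 0..9, and those are all positions ever visited, so G (io → F (¬io ∧ ready)) holds.
Positions where io holds: 5, 6, 7, 8.
Check F (¬io ∧ ready) at each: 5→ok, 6→ok, 7→ok, 8→ok.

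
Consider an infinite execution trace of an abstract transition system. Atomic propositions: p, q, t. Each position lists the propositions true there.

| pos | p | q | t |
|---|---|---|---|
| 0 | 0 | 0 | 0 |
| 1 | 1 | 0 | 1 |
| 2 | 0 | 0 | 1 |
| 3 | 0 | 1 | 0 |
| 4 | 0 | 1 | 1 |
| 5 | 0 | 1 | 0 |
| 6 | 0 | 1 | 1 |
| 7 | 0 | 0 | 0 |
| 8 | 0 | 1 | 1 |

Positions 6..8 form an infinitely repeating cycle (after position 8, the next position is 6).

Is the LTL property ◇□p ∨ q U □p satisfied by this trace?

□p is false at every position 0..8, so it never becomes true and ◇□p fails.
Walking from position 0: at position 0, □p has not yet held and q fails, so q U □p is false.
At position 0: ◇□p is false; q U □p is false; so ◇□p ∨ q U □p is false.

Does not hold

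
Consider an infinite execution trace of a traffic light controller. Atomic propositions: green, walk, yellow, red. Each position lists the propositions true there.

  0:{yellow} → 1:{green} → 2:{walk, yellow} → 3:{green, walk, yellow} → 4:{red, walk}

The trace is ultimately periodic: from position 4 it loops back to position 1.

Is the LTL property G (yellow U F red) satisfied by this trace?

yellow U F red holds at every position 0..4, and those are all positions ever visited, so G (yellow U F red) holds.

Satisfied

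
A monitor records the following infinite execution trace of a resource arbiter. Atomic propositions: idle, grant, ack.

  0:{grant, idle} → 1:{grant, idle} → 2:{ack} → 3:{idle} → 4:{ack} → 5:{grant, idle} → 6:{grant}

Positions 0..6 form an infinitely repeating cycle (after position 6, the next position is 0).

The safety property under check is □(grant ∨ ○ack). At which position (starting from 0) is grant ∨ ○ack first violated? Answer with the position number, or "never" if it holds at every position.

Check grant ∨ ○ack at each position in order: 0 ✓, 1 ✓.
At position 2 the labels are {ack} and the next position 3 has {idle}, so grant ∨ ○ack is false there. This is the first violation.

2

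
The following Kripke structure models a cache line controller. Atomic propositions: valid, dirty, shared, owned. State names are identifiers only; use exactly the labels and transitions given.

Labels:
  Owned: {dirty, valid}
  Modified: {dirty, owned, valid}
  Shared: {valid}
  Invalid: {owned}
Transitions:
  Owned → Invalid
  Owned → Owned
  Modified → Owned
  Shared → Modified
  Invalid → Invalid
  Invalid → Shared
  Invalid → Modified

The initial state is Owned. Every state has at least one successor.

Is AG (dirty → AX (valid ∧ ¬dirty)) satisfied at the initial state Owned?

States satisfying dirty → AX (valid ∧ ¬dirty): {Shared, Invalid}.
States satisfying AG (dirty → AX (valid ∧ ¬dirty)): ∅.
Modified is reachable from Owned and violates dirty → AX (valid ∧ ¬dirty), so AG fails at Owned.
Owned ∉ Sat(AG (dirty → AX (valid ∧ ¬dirty))).

No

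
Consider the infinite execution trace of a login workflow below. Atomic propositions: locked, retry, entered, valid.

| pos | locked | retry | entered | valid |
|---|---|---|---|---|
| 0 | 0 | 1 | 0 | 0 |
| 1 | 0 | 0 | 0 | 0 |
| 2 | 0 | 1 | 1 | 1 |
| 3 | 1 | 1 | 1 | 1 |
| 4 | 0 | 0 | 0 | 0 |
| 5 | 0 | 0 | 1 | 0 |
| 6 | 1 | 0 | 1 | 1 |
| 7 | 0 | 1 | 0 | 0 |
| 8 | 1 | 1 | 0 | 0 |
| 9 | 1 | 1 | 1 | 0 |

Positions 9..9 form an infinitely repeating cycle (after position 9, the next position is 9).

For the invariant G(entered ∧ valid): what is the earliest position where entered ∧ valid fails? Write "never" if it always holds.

0

At position 0 the labels are {retry}, so entered ∧ valid is false there. This is the first violation.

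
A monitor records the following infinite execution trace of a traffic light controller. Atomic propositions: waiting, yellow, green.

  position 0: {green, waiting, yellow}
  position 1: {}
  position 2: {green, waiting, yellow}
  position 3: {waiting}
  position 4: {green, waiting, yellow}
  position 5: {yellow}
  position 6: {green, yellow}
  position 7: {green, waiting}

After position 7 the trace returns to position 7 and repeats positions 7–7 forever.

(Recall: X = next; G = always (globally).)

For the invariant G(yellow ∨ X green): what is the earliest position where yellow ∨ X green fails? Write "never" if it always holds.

yellow ∨ X green holds at every position 0..7, and those are all the positions the trace ever visits, so the invariant G(yellow ∨ X green) is never violated.

never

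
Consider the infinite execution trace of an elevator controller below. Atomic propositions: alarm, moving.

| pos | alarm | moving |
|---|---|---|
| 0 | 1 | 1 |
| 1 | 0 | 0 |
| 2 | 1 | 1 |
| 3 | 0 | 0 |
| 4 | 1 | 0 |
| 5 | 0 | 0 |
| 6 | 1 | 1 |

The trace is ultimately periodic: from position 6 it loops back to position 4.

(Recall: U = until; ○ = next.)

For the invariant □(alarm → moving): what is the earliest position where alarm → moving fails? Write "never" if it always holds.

4

Check alarm → moving at each position in order: 0 ✓, 1 ✓, 2 ✓, 3 ✓.
At position 4 the labels are {alarm}, so alarm → moving is false there. This is the first violation.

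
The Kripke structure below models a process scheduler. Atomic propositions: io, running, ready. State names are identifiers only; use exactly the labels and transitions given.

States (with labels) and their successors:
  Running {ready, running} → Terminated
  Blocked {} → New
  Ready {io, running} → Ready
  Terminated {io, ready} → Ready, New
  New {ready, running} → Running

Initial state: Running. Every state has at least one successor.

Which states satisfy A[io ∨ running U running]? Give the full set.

States satisfying io ∨ running: {Running, Ready, Terminated, New}.
States satisfying running: {Running, Ready, New}.
States satisfying A[io ∨ running U running]: {Running, Ready, Terminated, New}.

{Running, Ready, Terminated, New}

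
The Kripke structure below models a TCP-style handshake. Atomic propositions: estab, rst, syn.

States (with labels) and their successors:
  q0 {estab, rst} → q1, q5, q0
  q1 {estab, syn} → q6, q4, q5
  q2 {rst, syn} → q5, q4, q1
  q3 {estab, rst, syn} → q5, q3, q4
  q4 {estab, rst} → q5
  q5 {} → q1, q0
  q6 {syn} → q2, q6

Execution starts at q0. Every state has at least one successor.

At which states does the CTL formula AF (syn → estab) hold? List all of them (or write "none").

States satisfying syn → estab: {q0, q1, q3, q4, q5}.
States satisfying AF (syn → estab): {q0, q1, q2, q3, q4, q5}.

{q0, q1, q2, q3, q4, q5}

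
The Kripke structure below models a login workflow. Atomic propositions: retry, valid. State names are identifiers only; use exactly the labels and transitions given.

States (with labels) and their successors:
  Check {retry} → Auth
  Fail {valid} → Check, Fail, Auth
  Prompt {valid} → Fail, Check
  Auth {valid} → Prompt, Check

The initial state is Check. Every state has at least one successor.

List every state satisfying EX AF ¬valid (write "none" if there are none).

{Fail, Prompt, Auth}

States satisfying AF ¬valid: {Check}.
States satisfying EX AF ¬valid: {Fail, Prompt, Auth}.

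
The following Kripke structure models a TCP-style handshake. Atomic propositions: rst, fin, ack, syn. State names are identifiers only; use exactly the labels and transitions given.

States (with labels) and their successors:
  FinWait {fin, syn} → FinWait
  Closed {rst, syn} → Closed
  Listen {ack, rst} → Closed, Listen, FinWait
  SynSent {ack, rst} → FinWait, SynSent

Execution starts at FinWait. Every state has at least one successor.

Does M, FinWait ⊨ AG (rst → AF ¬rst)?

States satisfying rst → AF ¬rst: {FinWait}.
States satisfying AG (rst → AF ¬rst): {FinWait}.
Every state reachable from FinWait satisfies rst → AF ¬rst.
FinWait ∈ Sat(AG (rst → AF ¬rst)).

Satisfied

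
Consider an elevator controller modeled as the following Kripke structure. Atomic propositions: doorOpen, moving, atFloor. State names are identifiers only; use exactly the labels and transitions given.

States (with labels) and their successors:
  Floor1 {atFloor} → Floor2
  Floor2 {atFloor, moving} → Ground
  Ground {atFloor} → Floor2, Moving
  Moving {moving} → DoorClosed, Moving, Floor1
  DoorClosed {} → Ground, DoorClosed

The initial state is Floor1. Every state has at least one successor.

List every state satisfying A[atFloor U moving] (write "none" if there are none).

States satisfying atFloor: {Floor1, Floor2, Ground}.
States satisfying moving: {Floor2, Moving}.
States satisfying A[atFloor U moving]: {Floor1, Floor2, Ground, Moving}.

{Floor1, Floor2, Ground, Moving}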